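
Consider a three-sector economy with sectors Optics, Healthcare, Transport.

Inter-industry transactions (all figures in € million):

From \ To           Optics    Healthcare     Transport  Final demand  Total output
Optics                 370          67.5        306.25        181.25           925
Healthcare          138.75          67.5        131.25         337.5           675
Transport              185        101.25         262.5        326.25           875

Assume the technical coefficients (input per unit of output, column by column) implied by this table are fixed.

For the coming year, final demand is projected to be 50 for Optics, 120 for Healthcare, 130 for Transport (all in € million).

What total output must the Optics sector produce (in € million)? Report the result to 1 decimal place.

Technical coefficients a_ij = z_ij / X_j:
  a_11 = 370/925 = 0.40, a_21 = 138.75/925 = 0.15, a_31 = 185/925 = 0.20
  a_12 = 67.5/675 = 0.10, a_22 = 67.5/675 = 0.10, a_32 = 101.25/675 = 0.15
  a_13 = 306.25/875 = 0.35, a_23 = 131.25/875 = 0.15, a_33 = 262.5/875 = 0.30
I − A =
  [   0.60    -0.10    -0.35]
  [  -0.15     0.90    -0.15]
  [  -0.20    -0.15     0.70]
Cofactors of I−A, C_ij = (−1)^(i+j)·(minor ij) (rows/columns in the sector order above):
  C_11 = (0.90)(0.70) − (-0.15)(-0.15) = 0.6075
  C_12 = −[(-0.15)(0.70) − (-0.15)(-0.20)] = 0.1350
  C_13 = (-0.15)(-0.15) − (0.90)(-0.20) = 0.2025
  C_21 = −[(-0.10)(0.70) − (-0.35)(-0.15)] = 0.1225
  C_22 = (0.60)(0.70) − (-0.35)(-0.20) = 0.3500
  C_23 = −[(0.60)(-0.15) − (-0.10)(-0.20)] = 0.1100
  C_31 = (-0.10)(-0.15) − (-0.35)(0.90) = 0.3300
  C_32 = −[(0.60)(-0.15) − (-0.35)(-0.15)] = 0.1425
  C_33 = (0.60)(0.90) − (-0.10)(-0.15) = 0.5250
det(I−A) = Σ_j (I−A)_1j·C_1j = (0.60)(0.6075) + (-0.10)(0.1350) + (-0.35)(0.2025) = 0.280125
adj(I−A) = Cᵀ =
  [ 0.6075   0.1225   0.3300]
  [ 0.1350   0.3500   0.1425]
  [ 0.2025   0.1100   0.5250]
(I − A)⁻¹ = adj(I−A) / det(I−A) ≈
  [   2.1687     0.4373     1.1780]
  [   0.4819     1.2494     0.5087]
  [   0.7229     0.3927     1.8742]
x = (I − A)⁻¹ d = adj(I−A)·d / det(I−A), with det(I−A) = 0.280125:
  x_1 = (0.6075·50 + 0.1225·120 + 0.3300·130) / 0.280125 = 87.975 / 0.280125 ≈ 314.1
  x_2 = (0.1350·50 + 0.3500·120 + 0.1425·130) / 0.280125 = 67.275 / 0.280125 ≈ 240.2
  x_3 = (0.2025·50 + 0.1100·120 + 0.5250·130) / 0.280125 = 91.575 / 0.280125 ≈ 326.9

x_1 = 314.1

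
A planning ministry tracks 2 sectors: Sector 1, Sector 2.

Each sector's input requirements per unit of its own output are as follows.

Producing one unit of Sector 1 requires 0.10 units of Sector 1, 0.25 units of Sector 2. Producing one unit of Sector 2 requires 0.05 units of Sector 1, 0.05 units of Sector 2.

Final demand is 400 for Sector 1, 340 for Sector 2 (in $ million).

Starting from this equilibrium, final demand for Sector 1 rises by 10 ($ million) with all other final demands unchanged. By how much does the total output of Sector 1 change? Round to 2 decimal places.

I − A =
  [   0.90    -0.05]
  [  -0.25     0.95]
det(I−A) = (0.90)(0.95) − (-0.05)(-0.25) = 0.8425
adj(I−A) = [[0.95, 0.05], [0.25, 0.90]]
(I − A)⁻¹ = adj(I−A) / det(I−A) ≈
  [   1.1276     0.0593]
  [   0.2967     1.0682]
Δx = (I − A)⁻¹ Δd with Δd having +10 in the Sector 1 component and 0 elsewhere.
So Δx_1 = L_11 · (+10), where L_11 = adj(I−A)_11 / det(I−A) = 0.95 / 0.8425.
Δx_1 = 0.95 × (+10) / 0.8425 = 9.50 / 0.8425 ≈ 11.28.

Δx_1 = 11.28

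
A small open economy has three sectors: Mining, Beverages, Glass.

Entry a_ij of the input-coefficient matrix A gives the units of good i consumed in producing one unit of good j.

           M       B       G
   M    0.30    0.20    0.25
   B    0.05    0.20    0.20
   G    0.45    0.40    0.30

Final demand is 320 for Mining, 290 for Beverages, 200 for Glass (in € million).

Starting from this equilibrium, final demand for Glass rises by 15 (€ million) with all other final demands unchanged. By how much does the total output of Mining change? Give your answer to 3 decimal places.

Δx_M = 16.667

I − A =
  [   0.70    -0.20    -0.25]
  [  -0.05     0.80    -0.20]
  [  -0.45    -0.40     0.70]
Cofactors of I−A, C_ij = (−1)^(i+j)·(minor ij) (rows/columns in the sector order above):
  C_11 = (0.80)(0.70) − (-0.20)(-0.40) = 0.4800
  C_12 = −[(-0.05)(0.70) − (-0.20)(-0.45)] = 0.1250
  C_13 = (-0.05)(-0.40) − (0.80)(-0.45) = 0.3800
  C_21 = −[(-0.20)(0.70) − (-0.25)(-0.40)] = 0.2400
  C_22 = (0.70)(0.70) − (-0.25)(-0.45) = 0.3775
  C_23 = −[(0.70)(-0.40) − (-0.20)(-0.45)] = 0.3700
  C_31 = (-0.20)(-0.20) − (-0.25)(0.80) = 0.2400
  C_32 = −[(0.70)(-0.20) − (-0.25)(-0.05)] = 0.1525
  C_33 = (0.70)(0.80) − (-0.20)(-0.05) = 0.5500
det(I−A) = Σ_j (I−A)_1j·C_1j = (0.70)(0.4800) + (-0.20)(0.1250) + (-0.25)(0.3800) = 0.2160
adj(I−A) = Cᵀ =
  [ 0.4800   0.2400   0.2400]
  [ 0.1250   0.3775   0.1525]
  [ 0.3800   0.3700   0.5500]
(I − A)⁻¹ = adj(I−A) / det(I−A) ≈
  [   2.2222     1.1111     1.1111]
  [   0.5787     1.7477     0.7060]
  [   1.7593     1.7130     2.5463]
Δx = (I − A)⁻¹ Δd with Δd having +15 in the Glass component and 0 elsewhere.
So Δx_M = L_MG · (+15), where L_MG = adj(I−A)_MG / det(I−A) = 0.2400 / 0.2160.
Δx_M = 0.2400 × (+15) / 0.2160 = 3.60 / 0.2160 ≈ 16.667.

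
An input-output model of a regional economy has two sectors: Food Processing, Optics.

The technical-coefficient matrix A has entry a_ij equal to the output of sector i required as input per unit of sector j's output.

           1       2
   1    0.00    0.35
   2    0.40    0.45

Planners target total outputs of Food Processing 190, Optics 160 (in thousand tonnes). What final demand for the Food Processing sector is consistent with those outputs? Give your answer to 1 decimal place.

I − A =
  [   1.00    -0.35]
  [  -0.40     0.55]
d = (I − A) x:
  d_1 = (+1.00)·190 + (-0.35)·160 = 134.0
  d_2 = (-0.40)·190 + (+0.55)·160 = 12.0

d_1 = 134.0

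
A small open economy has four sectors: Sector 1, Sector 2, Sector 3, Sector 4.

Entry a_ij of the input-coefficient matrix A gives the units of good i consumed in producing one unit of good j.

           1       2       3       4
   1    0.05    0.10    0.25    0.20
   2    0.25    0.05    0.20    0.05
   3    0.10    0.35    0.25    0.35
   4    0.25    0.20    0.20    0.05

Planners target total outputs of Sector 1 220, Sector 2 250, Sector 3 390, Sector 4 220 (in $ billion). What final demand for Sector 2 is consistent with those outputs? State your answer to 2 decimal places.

I − A =
  [   0.95    -0.10    -0.25    -0.20]
  [  -0.25     0.95    -0.20    -0.05]
  [  -0.10    -0.35     0.75    -0.35]
  [  -0.25    -0.20    -0.20     0.95]
d = (I − A) x:
  d_1 = (+0.95)·220 + (-0.10)·250 + (-0.25)·390 + (-0.20)·220 = 42.50
  d_2 = (-0.25)·220 + (+0.95)·250 + (-0.20)·390 + (-0.05)·220 = 93.50
  d_3 = (-0.10)·220 + (-0.35)·250 + (+0.75)·390 + (-0.35)·220 = 106.00
  d_4 = (-0.25)·220 + (-0.20)·250 + (-0.20)·390 + (+0.95)·220 = 26.00

d_2 = 93.50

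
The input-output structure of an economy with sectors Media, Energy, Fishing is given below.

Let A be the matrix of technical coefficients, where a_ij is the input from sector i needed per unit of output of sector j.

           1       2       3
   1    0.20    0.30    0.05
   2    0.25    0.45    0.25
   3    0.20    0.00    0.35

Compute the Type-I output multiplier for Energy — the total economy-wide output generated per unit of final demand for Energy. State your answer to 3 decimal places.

m_2 = 3.529

I − A =
  [   0.80    -0.30    -0.05]
  [  -0.25     0.55    -0.25]
  [  -0.20     0.00     0.65]
Cofactors of I−A, C_ij = (−1)^(i+j)·(minor ij) (rows/columns in the sector order above):
  C_11 = (0.55)(0.65) − (-0.25)(0.00) = 0.3575
  C_12 = −[(-0.25)(0.65) − (-0.25)(-0.20)] = 0.2125
  C_13 = (-0.25)(0.00) − (0.55)(-0.20) = 0.1100
  C_21 = −[(-0.30)(0.65) − (-0.05)(0.00)] = 0.1950
  C_22 = (0.80)(0.65) − (-0.05)(-0.20) = 0.5100
  C_23 = −[(0.80)(0.00) − (-0.30)(-0.20)] = 0.0600
  C_31 = (-0.30)(-0.25) − (-0.05)(0.55) = 0.1025
  C_32 = −[(0.80)(-0.25) − (-0.05)(-0.25)] = 0.2125
  C_33 = (0.80)(0.55) − (-0.30)(-0.25) = 0.3650
det(I−A) = Σ_j (I−A)_1j·C_1j = (0.80)(0.3575) + (-0.30)(0.2125) + (-0.05)(0.1100) = 0.21675
adj(I−A) = Cᵀ =
  [ 0.3575   0.1950   0.1025]
  [ 0.2125   0.5100   0.2125]
  [ 0.1100   0.0600   0.3650]
(I − A)⁻¹ = adj(I−A) / det(I−A) ≈
  [   1.6494     0.8997     0.4729]
  [   0.9804     2.3529     0.9804]
  [   0.5075     0.2768     1.6840]
The output multiplier for sector j is the column-j sum of the Leontief inverse (I − A)⁻¹ = adj(I−A) / det(I−A).
Column 2 of adj(I−A): (0.1950, 0.5100, 0.0600); det(I−A) = 0.21675.
m_2 = (0.1950 + 0.5100 + 0.0600) / 0.21675 = 0.765 / 0.21675 ≈ 3.529.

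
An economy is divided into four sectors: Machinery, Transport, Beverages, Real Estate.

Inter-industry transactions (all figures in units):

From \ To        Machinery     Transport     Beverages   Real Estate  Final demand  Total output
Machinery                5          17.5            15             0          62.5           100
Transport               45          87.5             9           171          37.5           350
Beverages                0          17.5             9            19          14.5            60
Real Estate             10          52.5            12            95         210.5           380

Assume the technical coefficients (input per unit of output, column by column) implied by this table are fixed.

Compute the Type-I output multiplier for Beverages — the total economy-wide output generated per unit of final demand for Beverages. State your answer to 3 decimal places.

m_3 = 2.975

Technical coefficients a_ij = z_ij / X_j:
  a_11 = 5/100 = 0.05, a_21 = 45/100 = 0.45, a_31 = 0/100 = 0.00, a_41 = 10/100 = 0.10
  a_12 = 17.5/350 = 0.05, a_22 = 87.5/350 = 0.25, a_32 = 17.5/350 = 0.05, a_42 = 52.5/350 = 0.15
  a_13 = 15/60 = 0.25, a_23 = 9/60 = 0.15, a_33 = 9/60 = 0.15, a_43 = 12/60 = 0.20
  a_14 = 0/380 = 0.00, a_24 = 171/380 = 0.45, a_34 = 19/380 = 0.05, a_44 = 95/380 = 0.25
I − A =
  [   0.95    -0.05    -0.25     0.00]
  [  -0.45     0.75    -0.15    -0.45]
  [   0.00    -0.05     0.85    -0.05]
  [  -0.10    -0.15    -0.20     0.75]
Compute the cofactors C_ij = (−1)^(i+j)·(3×3 minor ij) of I−A; the adjugate is their transpose:
adj(I−A) = Cᵀ =
  [ 0.402000   0.042625   0.133875   0.034500]
  [ 0.321375   0.594875   0.288000   0.376125]
  [ 0.026250   0.043000   0.451125   0.055875]
  [ 0.124875   0.136125   0.195750   0.573750]
det(I−A) = Σ_j (I−A)_1j·C_1j = (0.95)(0.402000) + (-0.05)(0.321375) + (-0.25)(0.026250) + (0.00)(0.124875) = 0.35926875
(I − A)⁻¹ = adj(I−A) / det(I−A) ≈
  [   1.1189     0.1186     0.3726     0.0960]
  [   0.8945     1.6558     0.8016     1.0469]
  [   0.0731     0.1197     1.2557     0.1555]
  [   0.3476     0.3789     0.5449     1.5970]
The output multiplier for sector j is the column-j sum of the Leontief inverse (I − A)⁻¹ = adj(I−A) / det(I−A).
Column 3 of adj(I−A): (0.133875, 0.288000, 0.451125, 0.195750); det(I−A) = 0.35926875.
m_3 = (0.133875 + 0.288000 + 0.451125 + 0.195750) / 0.35926875 = 1.06875 / 0.35926875 ≈ 2.975.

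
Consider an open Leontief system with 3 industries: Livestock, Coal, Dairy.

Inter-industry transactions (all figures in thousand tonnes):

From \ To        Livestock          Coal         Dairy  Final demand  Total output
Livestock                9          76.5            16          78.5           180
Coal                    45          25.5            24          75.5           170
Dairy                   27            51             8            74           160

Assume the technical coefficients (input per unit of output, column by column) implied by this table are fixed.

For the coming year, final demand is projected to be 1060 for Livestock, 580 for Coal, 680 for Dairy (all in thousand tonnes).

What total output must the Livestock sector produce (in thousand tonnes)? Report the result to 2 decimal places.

x_L = 2005.19

Technical coefficients a_ij = z_ij / X_j:
  a_LL = 9/180 = 0.05, a_CL = 45/180 = 0.25, a_DL = 27/180 = 0.15
  a_LC = 76.5/170 = 0.45, a_CC = 25.5/170 = 0.15, a_DC = 51/170 = 0.30
  a_LD = 16/160 = 0.10, a_CD = 24/160 = 0.15, a_DD = 8/160 = 0.05
I − A =
  [   0.95    -0.45    -0.10]
  [  -0.25     0.85    -0.15]
  [  -0.15    -0.30     0.95]
Cofactors of I−A, C_ij = (−1)^(i+j)·(minor ij) (rows/columns in the sector order above):
  C_11 = (0.85)(0.95) − (-0.15)(-0.30) = 0.7625
  C_12 = −[(-0.25)(0.95) − (-0.15)(-0.15)] = 0.2600
  C_13 = (-0.25)(-0.30) − (0.85)(-0.15) = 0.2025
  C_21 = −[(-0.45)(0.95) − (-0.10)(-0.30)] = 0.4575
  C_22 = (0.95)(0.95) − (-0.10)(-0.15) = 0.8875
  C_23 = −[(0.95)(-0.30) − (-0.45)(-0.15)] = 0.3525
  C_31 = (-0.45)(-0.15) − (-0.10)(0.85) = 0.1525
  C_32 = −[(0.95)(-0.15) − (-0.10)(-0.25)] = 0.1675
  C_33 = (0.95)(0.85) − (-0.45)(-0.25) = 0.6950
det(I−A) = Σ_j (I−A)_1j·C_1j = (0.95)(0.7625) + (-0.45)(0.2600) + (-0.10)(0.2025) = 0.587125
adj(I−A) = Cᵀ =
  [ 0.7625   0.4575   0.1525]
  [ 0.2600   0.8875   0.1675]
  [ 0.2025   0.3525   0.6950]
(I − A)⁻¹ = adj(I−A) / det(I−A) ≈
  [   1.2987     0.7792     0.2597]
  [   0.4428     1.5116     0.2853]
  [   0.3449     0.6004     1.1837]
x = (I − A)⁻¹ d = adj(I−A)·d / det(I−A), with det(I−A) = 0.587125:
  x_L = (0.7625·1060 + 0.4575·580 + 0.1525·680) / 0.587125 = 1177.30 / 0.587125 ≈ 2005.19
  x_C = (0.2600·1060 + 0.8875·580 + 0.1675·680) / 0.587125 = 904.25 / 0.587125 ≈ 1540.13
  x_D = (0.2025·1060 + 0.3525·580 + 0.6950·680) / 0.587125 = 891.70 / 0.587125 ≈ 1518.76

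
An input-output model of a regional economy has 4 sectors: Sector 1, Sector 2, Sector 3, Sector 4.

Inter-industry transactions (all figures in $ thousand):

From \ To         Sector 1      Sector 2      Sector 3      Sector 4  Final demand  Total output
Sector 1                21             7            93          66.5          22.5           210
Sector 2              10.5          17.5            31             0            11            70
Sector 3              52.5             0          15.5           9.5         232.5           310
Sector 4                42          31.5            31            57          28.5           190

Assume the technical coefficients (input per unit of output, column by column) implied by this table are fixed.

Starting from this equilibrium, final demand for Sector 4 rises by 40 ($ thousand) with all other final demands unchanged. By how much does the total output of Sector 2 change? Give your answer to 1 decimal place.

Technical coefficients a_ij = z_ij / X_j:
  a_11 = 21/210 = 0.10, a_21 = 10.5/210 = 0.05, a_31 = 52.5/210 = 0.25, a_41 = 42/210 = 0.20
  a_12 = 7/70 = 0.10, a_22 = 17.5/70 = 0.25, a_32 = 0/70 = 0.00, a_42 = 31.5/70 = 0.45
  a_13 = 93/310 = 0.30, a_23 = 31/310 = 0.10, a_33 = 15.5/310 = 0.05, a_43 = 31/310 = 0.10
  a_14 = 66.5/190 = 0.35, a_24 = 0/190 = 0.00, a_34 = 9.5/190 = 0.05, a_44 = 57/190 = 0.30
I − A =
  [   0.90    -0.10    -0.30    -0.35]
  [  -0.05     0.75    -0.10     0.00]
  [  -0.25     0.00     0.95    -0.05]
  [  -0.20    -0.45    -0.10     0.70]
Compute the cofactors C_ij = (−1)^(i+j)·(3×3 minor ij) of I−A; the adjugate is their transpose:
adj(I−A) = Cᵀ =
  [ 0.492750   0.222375   0.206500   0.261125]
  [ 0.051500   0.463250   0.068250   0.030625]
  [ 0.139875   0.078125   0.408625   0.099125]
  [ 0.193875   0.372500   0.161250   0.577750]
det(I−A) = Σ_j (I−A)_1j·C_1j = (0.90)(0.492750) + (-0.10)(0.051500) + (-0.30)(0.139875) + (-0.35)(0.193875) = 0.32850625
(I − A)⁻¹ = adj(I−A) / det(I−A) ≈
  [   1.5000     0.6769     0.6286     0.7949]
  [   0.1568     1.4102     0.2078     0.0932]
  [   0.4258     0.2378     1.2439     0.3017]
  [   0.5902     1.1339     0.4909     1.7587]
Δx = (I − A)⁻¹ Δd with Δd having +40 in the Sector 4 component and 0 elsewhere.
So Δx_2 = L_24 · (+40), where L_24 = adj(I−A)_24 / det(I−A) = 0.030625 / 0.32850625.
Δx_2 = 0.030625 × (+40) / 0.32850625 = 1.225 / 0.32850625 ≈ 3.7.

Δx_2 = 3.7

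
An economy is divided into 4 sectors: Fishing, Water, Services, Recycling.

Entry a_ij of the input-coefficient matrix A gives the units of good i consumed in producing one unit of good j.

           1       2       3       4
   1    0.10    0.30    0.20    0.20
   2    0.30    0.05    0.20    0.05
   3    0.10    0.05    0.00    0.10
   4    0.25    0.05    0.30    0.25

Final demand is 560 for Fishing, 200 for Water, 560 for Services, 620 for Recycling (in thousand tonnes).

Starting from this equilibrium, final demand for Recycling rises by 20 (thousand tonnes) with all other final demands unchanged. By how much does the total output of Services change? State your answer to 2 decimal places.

I − A =
  [   0.90    -0.30    -0.20    -0.20]
  [  -0.30     0.95    -0.20    -0.05]
  [  -0.10    -0.05     1.00    -0.10]
  [  -0.25    -0.05    -0.30     0.75]
Compute the cofactors C_ij = (−1)^(i+j)·(3×3 minor ij) of I−A; the adjugate is their transpose:
adj(I−A) = Cᵀ =
  [ 0.672250   0.237500   0.250500   0.228500]
  [ 0.250000   0.572000   0.204000   0.132000]
  [ 0.108125   0.066750   0.517250   0.102250]
  [ 0.284000   0.144000   0.304000   0.728000]
det(I−A) = Σ_j (I−A)_1j·C_1j = (0.90)(0.672250) + (-0.30)(0.250000) + (-0.20)(0.108125) + (-0.20)(0.284000) = 0.4516
(I − A)⁻¹ = adj(I−A) / det(I−A) ≈
  [   1.4886     0.5259     0.5547     0.5060]
  [   0.5536     1.2666     0.4517     0.2923]
  [   0.2394     0.1478     1.1454     0.2264]
  [   0.6289     0.3189     0.6732     1.6120]
Δx = (I − A)⁻¹ Δd with Δd having +20 in the Recycling component and 0 elsewhere.
So Δx_3 = L_34 · (+20), where L_34 = adj(I−A)_34 / det(I−A) = 0.102250 / 0.4516.
Δx_3 = 0.102250 × (+20) / 0.4516 = 2.045 / 0.4516 ≈ 4.53.

Δx_3 = 4.53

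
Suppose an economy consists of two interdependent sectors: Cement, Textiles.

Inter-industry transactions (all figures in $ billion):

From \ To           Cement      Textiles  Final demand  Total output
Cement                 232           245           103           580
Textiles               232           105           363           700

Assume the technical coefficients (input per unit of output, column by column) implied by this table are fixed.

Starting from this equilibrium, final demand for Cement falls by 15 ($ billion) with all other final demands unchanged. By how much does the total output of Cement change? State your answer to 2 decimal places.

Technical coefficients a_ij = z_ij / X_j:
  a_11 = 232/580 = 0.40, a_21 = 232/580 = 0.40
  a_12 = 245/700 = 0.35, a_22 = 105/700 = 0.15
I − A =
  [   0.60    -0.35]
  [  -0.40     0.85]
det(I−A) = (0.60)(0.85) − (-0.35)(-0.40) = 0.3700
adj(I−A) = [[0.85, 0.35], [0.40, 0.60]]
(I − A)⁻¹ = adj(I−A) / det(I−A) ≈
  [   2.2973     0.9459]
  [   1.0811     1.6216]
Δx = (I − A)⁻¹ Δd with Δd having -15 in the Cement component and 0 elsewhere.
So Δx_1 = L_11 · (-15), where L_11 = adj(I−A)_11 / det(I−A) = 0.85 / 0.3700.
Δx_1 = 0.85 × (-15) / 0.3700 = -12.75 / 0.3700 ≈ -34.46.

Δx_1 = -34.46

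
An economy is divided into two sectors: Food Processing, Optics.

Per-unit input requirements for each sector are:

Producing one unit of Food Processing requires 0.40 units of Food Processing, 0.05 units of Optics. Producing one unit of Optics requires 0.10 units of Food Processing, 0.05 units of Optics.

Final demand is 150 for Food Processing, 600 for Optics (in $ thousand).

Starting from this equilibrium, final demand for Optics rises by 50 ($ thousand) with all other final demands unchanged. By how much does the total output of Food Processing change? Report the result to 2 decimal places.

Δx_1 = 8.85

I − A =
  [   0.60    -0.10]
  [  -0.05     0.95]
det(I−A) = (0.60)(0.95) − (-0.10)(-0.05) = 0.5650
adj(I−A) = [[0.95, 0.10], [0.05, 0.60]]
(I − A)⁻¹ = adj(I−A) / det(I−A) ≈
  [   1.6814     0.1770]
  [   0.0885     1.0619]
Δx = (I − A)⁻¹ Δd with Δd having +50 in the Optics component and 0 elsewhere.
So Δx_1 = L_12 · (+50), where L_12 = adj(I−A)_12 / det(I−A) = 0.10 / 0.5650.
Δx_1 = 0.10 × (+50) / 0.5650 = 5.00 / 0.5650 ≈ 8.85.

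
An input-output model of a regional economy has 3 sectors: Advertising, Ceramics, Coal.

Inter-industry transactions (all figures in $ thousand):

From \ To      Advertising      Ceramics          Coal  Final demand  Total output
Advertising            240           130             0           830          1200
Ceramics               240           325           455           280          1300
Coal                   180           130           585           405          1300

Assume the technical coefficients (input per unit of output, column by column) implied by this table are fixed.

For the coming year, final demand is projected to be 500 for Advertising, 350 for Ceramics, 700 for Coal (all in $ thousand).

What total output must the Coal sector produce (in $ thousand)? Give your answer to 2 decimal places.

x_3 = 1769.03

Technical coefficients a_ij = z_ij / X_j:
  a_11 = 240/1200 = 0.20, a_21 = 240/1200 = 0.20, a_31 = 180/1200 = 0.15
  a_12 = 130/1300 = 0.10, a_22 = 325/1300 = 0.25, a_32 = 130/1300 = 0.10
  a_13 = 0/1300 = 0.00, a_23 = 455/1300 = 0.35, a_33 = 585/1300 = 0.45
I − A =
  [   0.80    -0.10     0.00]
  [  -0.20     0.75    -0.35]
  [  -0.15    -0.10     0.55]
Cofactors of I−A, C_ij = (−1)^(i+j)·(minor ij) (rows/columns in the sector order above):
  C_11 = (0.75)(0.55) − (-0.35)(-0.10) = 0.3775
  C_12 = −[(-0.20)(0.55) − (-0.35)(-0.15)] = 0.1625
  C_13 = (-0.20)(-0.10) − (0.75)(-0.15) = 0.1325
  C_21 = −[(-0.10)(0.55) − (0.00)(-0.10)] = 0.0550
  C_22 = (0.80)(0.55) − (0.00)(-0.15) = 0.4400
  C_23 = −[(0.80)(-0.10) − (-0.10)(-0.15)] = 0.0950
  C_31 = (-0.10)(-0.35) − (0.00)(0.75) = 0.0350
  C_32 = −[(0.80)(-0.35) − (0.00)(-0.20)] = 0.2800
  C_33 = (0.80)(0.75) − (-0.10)(-0.20) = 0.5800
det(I−A) = Σ_j (I−A)_1j·C_1j = (0.80)(0.3775) + (-0.10)(0.1625) + (0.00)(0.1325) = 0.28575
adj(I−A) = Cᵀ =
  [ 0.3775   0.0550   0.0350]
  [ 0.1625   0.4400   0.2800]
  [ 0.1325   0.0950   0.5800]
(I − A)⁻¹ = adj(I−A) / det(I−A) ≈
  [   1.3211     0.1925     0.1225]
  [   0.5687     1.5398     0.9799]
  [   0.4637     0.3325     2.0297]
x = (I − A)⁻¹ d = adj(I−A)·d / det(I−A), with det(I−A) = 0.28575:
  x_1 = (0.3775·500 + 0.0550·350 + 0.0350·700) / 0.28575 = 232.50 / 0.28575 ≈ 813.65
  x_2 = (0.1625·500 + 0.4400·350 + 0.2800·700) / 0.28575 = 431.25 / 0.28575 ≈ 1509.19
  x_3 = (0.1325·500 + 0.0950·350 + 0.5800·700) / 0.28575 = 505.50 / 0.28575 ≈ 1769.03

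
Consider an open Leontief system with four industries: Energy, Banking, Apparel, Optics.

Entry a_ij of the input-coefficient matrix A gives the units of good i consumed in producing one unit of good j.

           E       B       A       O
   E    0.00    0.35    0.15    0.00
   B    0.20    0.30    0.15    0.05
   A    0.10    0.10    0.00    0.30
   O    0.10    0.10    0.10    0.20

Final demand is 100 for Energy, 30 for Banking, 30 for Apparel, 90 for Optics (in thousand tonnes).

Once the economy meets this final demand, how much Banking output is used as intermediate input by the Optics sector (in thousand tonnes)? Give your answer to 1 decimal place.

z_BO = 8.0

I − A =
  [   1.00    -0.35    -0.15     0.00]
  [  -0.20     0.70    -0.15    -0.05]
  [  -0.10    -0.10     1.00    -0.30]
  [  -0.10    -0.10    -0.10     0.80]
Compute the cofactors C_ij = (−1)^(i+j)·(3×3 minor ij) of I−A; the adjugate is their transpose:
adj(I−A) = Cᵀ =
  [ 0.51700   0.28600   0.12700   0.06550]
  [ 0.17600   0.75350   0.14975   0.10325]
  [ 0.09900   0.14850   0.49725   0.19575]
  [ 0.09900   0.14850   0.09675   0.59625]
det(I−A) = Σ_j (I−A)_1j·C_1j = (1.00)(0.51700) + (-0.35)(0.17600) + (-0.15)(0.09900) + (0.00)(0.09900) = 0.44055
(I − A)⁻¹ = adj(I−A) / det(I−A) ≈
  [   1.1735     0.6492     0.2883     0.1487]
  [   0.3995     1.7104     0.3399     0.2344]
  [   0.2247     0.3371     1.1287     0.4443]
  [   0.2247     0.3371     0.2196     1.3534]
First solve x = (I − A)⁻¹ d = adj(I−A)·d / det(I−A); in particular x_O = (0.09900·100 + 0.14850·30 + 0.09675·30 + 0.59625·90) / 0.44055 = 70.92 / 0.44055 ≈ 160.981.
Intermediate flow from B to O: z_BO = a_BO · x_O = 0.05 × 70.92 / 0.44055 = 3.546 / 0.44055 ≈ 8.0.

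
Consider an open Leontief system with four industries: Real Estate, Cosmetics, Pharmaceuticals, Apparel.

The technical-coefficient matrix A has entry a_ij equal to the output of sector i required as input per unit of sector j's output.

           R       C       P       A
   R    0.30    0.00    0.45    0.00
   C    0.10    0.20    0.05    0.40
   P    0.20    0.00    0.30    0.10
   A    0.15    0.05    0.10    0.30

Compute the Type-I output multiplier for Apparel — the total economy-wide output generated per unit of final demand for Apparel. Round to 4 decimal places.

m_A = 2.8348

I − A =
  [   0.70     0.00    -0.45     0.00]
  [  -0.10     0.80    -0.05    -0.40]
  [  -0.20     0.00     0.70    -0.10]
  [  -0.15    -0.05    -0.10     0.70]
Compute the cofactors C_ij = (−1)^(i+j)·(3×3 minor ij) of I−A; the adjugate is their transpose:
adj(I−A) = Cᵀ =
  [ 0.36975   0.00225   0.24300   0.03600]
  [ 0.10575   0.26625   0.11100   0.16800]
  [ 0.12050   0.00350   0.37800   0.05600]
  [ 0.10400   0.02000   0.11400   0.32000]
det(I−A) = Σ_j (I−A)_1j·C_1j = (0.70)(0.36975) + (0.00)(0.10575) + (-0.45)(0.12050) + (0.00)(0.10400) = 0.2046
(I − A)⁻¹ = adj(I−A) / det(I−A) ≈
  [   1.80718     0.01100     1.18768     0.17595]
  [   0.51686     1.30132     0.54252     0.82111]
  [   0.58895     0.01711     1.84751     0.27370]
  [   0.50831     0.09775     0.55718     1.56403]
The output multiplier for sector j is the column-j sum of the Leontief inverse (I − A)⁻¹ = adj(I−A) / det(I−A).
Column A of adj(I−A): (0.03600, 0.16800, 0.05600, 0.32000); det(I−A) = 0.2046.
m_A = (0.03600 + 0.16800 + 0.05600 + 0.32000) / 0.2046 = 0.58 / 0.2046 ≈ 2.8348.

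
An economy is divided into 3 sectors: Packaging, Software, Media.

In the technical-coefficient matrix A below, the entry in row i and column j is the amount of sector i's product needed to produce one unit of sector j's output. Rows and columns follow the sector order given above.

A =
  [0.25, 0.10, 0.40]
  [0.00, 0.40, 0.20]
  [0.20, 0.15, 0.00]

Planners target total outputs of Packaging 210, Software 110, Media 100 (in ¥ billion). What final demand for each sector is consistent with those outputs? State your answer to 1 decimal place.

I − A =
  [   0.75    -0.10    -0.40]
  [   0.00     0.60    -0.20]
  [  -0.20    -0.15     1.00]
d = (I − A) x:
  d_P = (+0.75)·210 + (-0.10)·110 + (-0.40)·100 = 106.5
  d_S = (+0.00)·210 + (+0.60)·110 + (-0.20)·100 = 46.0
  d_M = (-0.20)·210 + (-0.15)·110 + (+1.00)·100 = 41.5

d_P = 106.5, d_S = 46.0, d_M = 41.5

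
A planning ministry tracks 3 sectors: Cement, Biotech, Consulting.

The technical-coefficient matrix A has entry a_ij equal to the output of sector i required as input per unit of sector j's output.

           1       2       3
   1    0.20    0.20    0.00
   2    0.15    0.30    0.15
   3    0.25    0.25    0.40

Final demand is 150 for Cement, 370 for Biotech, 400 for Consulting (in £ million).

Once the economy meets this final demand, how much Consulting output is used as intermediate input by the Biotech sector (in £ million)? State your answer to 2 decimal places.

z_32 = 218.11

I − A =
  [   0.80    -0.20     0.00]
  [  -0.15     0.70    -0.15]
  [  -0.25    -0.25     0.60]
Cofactors of I−A, C_ij = (−1)^(i+j)·(minor ij) (rows/columns in the sector order above):
  C_11 = (0.70)(0.60) − (-0.15)(-0.25) = 0.3825
  C_12 = −[(-0.15)(0.60) − (-0.15)(-0.25)] = 0.1275
  C_13 = (-0.15)(-0.25) − (0.70)(-0.25) = 0.2125
  C_21 = −[(-0.20)(0.60) − (0.00)(-0.25)] = 0.1200
  C_22 = (0.80)(0.60) − (0.00)(-0.25) = 0.4800
  C_23 = −[(0.80)(-0.25) − (-0.20)(-0.25)] = 0.2500
  C_31 = (-0.20)(-0.15) − (0.00)(0.70) = 0.0300
  C_32 = −[(0.80)(-0.15) − (0.00)(-0.15)] = 0.1200
  C_33 = (0.80)(0.70) − (-0.20)(-0.15) = 0.5300
det(I−A) = Σ_j (I−A)_1j·C_1j = (0.80)(0.3825) + (-0.20)(0.1275) + (0.00)(0.2125) = 0.2805
adj(I−A) = Cᵀ =
  [ 0.3825   0.1200   0.0300]
  [ 0.1275   0.4800   0.1200]
  [ 0.2125   0.2500   0.5300]
(I − A)⁻¹ = adj(I−A) / det(I−A) ≈
  [   1.3636     0.4278     0.1070]
  [   0.4545     1.7112     0.4278]
  [   0.7576     0.8913     1.8895]
First solve x = (I − A)⁻¹ d = adj(I−A)·d / det(I−A); in particular x_2 = (0.1275·150 + 0.4800·370 + 0.1200·400) / 0.2805 = 244.725 / 0.2805 ≈ 872.4599.
Intermediate flow from 3 to 2: z_32 = a_32 · x_2 = 0.25 × 244.725 / 0.2805 = 61.18125 / 0.2805 ≈ 218.11.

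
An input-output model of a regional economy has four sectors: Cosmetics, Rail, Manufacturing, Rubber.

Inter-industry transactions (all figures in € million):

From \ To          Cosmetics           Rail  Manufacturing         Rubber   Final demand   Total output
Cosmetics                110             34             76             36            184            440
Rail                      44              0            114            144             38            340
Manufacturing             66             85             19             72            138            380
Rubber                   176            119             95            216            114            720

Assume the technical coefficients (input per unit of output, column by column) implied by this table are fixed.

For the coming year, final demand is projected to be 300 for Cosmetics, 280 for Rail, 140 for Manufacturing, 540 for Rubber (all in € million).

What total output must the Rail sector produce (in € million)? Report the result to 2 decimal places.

x_2 = 1007.16

Technical coefficients a_ij = z_ij / X_j:
  a_11 = 110/440 = 0.25, a_21 = 44/440 = 0.10, a_31 = 66/440 = 0.15, a_41 = 176/440 = 0.40
  a_12 = 34/340 = 0.10, a_22 = 0/340 = 0.00, a_32 = 85/340 = 0.25, a_42 = 119/340 = 0.35
  a_13 = 76/380 = 0.20, a_23 = 114/380 = 0.30, a_33 = 19/380 = 0.05, a_43 = 95/380 = 0.25
  a_14 = 36/720 = 0.05, a_24 = 144/720 = 0.20, a_34 = 72/720 = 0.10, a_44 = 216/720 = 0.30
I − A =
  [   0.75    -0.10    -0.20    -0.05]
  [  -0.10     1.00    -0.30    -0.20]
  [  -0.15    -0.25     0.95    -0.10]
  [  -0.40    -0.35    -0.25     0.70]
Compute the cofactors C_ij = (−1)^(i+j)·(3×3 minor ij) of I−A; the adjugate is their transpose:
adj(I−A) = Cᵀ =
  [ 0.498000   0.125750   0.169750   0.095750]
  [ 0.191000   0.430125   0.220250   0.168000]
  [ 0.175500   0.169625   0.435750   0.123250]
  [ 0.442750   0.347500   0.362750   0.607250]
det(I−A) = Σ_j (I−A)_1j·C_1j = (0.75)(0.498000) + (-0.10)(0.191000) + (-0.20)(0.175500) + (-0.05)(0.442750) = 0.2971625
(I − A)⁻¹ = adj(I−A) / det(I−A) ≈
  [   1.6759     0.4232     0.5712     0.3222]
  [   0.6427     1.4474     0.7412     0.5653]
  [   0.5906     0.5708     1.4664     0.4148]
  [   1.4899     1.1694     1.2207     2.0435]
x = (I − A)⁻¹ d = adj(I−A)·d / det(I−A), with det(I−A) = 0.2971625:
  x_1 = (0.498000·300 + 0.125750·280 + 0.169750·140 + 0.095750·540) / 0.2971625 = 260.08 / 0.2971625 ≈ 875.21
  x_2 = (0.191000·300 + 0.430125·280 + 0.220250·140 + 0.168000·540) / 0.2971625 = 299.29 / 0.2971625 ≈ 1007.16
  x_3 = (0.175500·300 + 0.169625·280 + 0.435750·140 + 0.123250·540) / 0.2971625 = 227.705 / 0.2971625 ≈ 766.26
  x_4 = (0.442750·300 + 0.347500·280 + 0.362750·140 + 0.607250·540) / 0.2971625 = 608.825 / 0.2971625 ≈ 2048.79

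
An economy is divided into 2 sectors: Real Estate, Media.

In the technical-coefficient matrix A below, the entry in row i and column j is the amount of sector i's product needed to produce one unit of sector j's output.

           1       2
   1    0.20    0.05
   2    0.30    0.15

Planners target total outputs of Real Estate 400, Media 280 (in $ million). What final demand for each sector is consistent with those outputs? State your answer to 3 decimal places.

d_1 = 306.000, d_2 = 118.000

I − A =
  [   0.80    -0.05]
  [  -0.30     0.85]
d = (I − A) x:
  d_1 = (+0.80)·400 + (-0.05)·280 = 306.000
  d_2 = (-0.30)·400 + (+0.85)·280 = 118.000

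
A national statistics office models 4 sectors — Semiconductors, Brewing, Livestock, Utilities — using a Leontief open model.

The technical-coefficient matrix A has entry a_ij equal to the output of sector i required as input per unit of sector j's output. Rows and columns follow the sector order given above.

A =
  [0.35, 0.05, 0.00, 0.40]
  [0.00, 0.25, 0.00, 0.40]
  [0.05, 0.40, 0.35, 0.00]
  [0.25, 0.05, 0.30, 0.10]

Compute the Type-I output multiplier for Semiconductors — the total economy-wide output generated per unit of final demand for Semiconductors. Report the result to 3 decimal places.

I − A =
  [   0.65    -0.05     0.00    -0.40]
  [   0.00     0.75     0.00    -0.40]
  [  -0.05    -0.40     0.65     0.00]
  [  -0.25    -0.05    -0.30     0.90]
Compute the cofactors C_ij = (−1)^(i+j)·(3×3 minor ij) of I−A; the adjugate is their transpose:
adj(I−A) = Cᵀ =
  [ 0.377750   0.090250   0.096000   0.208000]
  [ 0.071000   0.309250   0.078000   0.169000]
  [ 0.072750   0.197250   0.345750   0.120000]
  [ 0.133125   0.108000   0.146250   0.316875]
det(I−A) = Σ_j (I−A)_1j·C_1j = (0.65)(0.377750) + (-0.05)(0.071000) + (0.00)(0.072750) + (-0.40)(0.133125) = 0.1887375
(I − A)⁻¹ = adj(I−A) / det(I−A) ≈
  [   2.0015     0.4782     0.5086     1.1021]
  [   0.3762     1.6385     0.4133     0.8954]
  [   0.3855     1.0451     1.8319     0.6358]
  [   0.7053     0.5722     0.7749     1.6789]
The output multiplier for sector j is the column-j sum of the Leontief inverse (I − A)⁻¹ = adj(I−A) / det(I−A).
Column 1 of adj(I−A): (0.377750, 0.071000, 0.072750, 0.133125); det(I−A) = 0.1887375.
m_1 = (0.377750 + 0.071000 + 0.072750 + 0.133125) / 0.1887375 = 0.654625 / 0.1887375 ≈ 3.468.

m_1 = 3.468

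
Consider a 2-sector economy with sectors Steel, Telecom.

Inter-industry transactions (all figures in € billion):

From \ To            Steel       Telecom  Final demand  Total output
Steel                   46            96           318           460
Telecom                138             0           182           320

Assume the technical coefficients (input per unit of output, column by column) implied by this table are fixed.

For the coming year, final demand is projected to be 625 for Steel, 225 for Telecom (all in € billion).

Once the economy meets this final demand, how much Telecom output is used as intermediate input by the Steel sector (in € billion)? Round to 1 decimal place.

z_21 = 256.5

Technical coefficients a_ij = z_ij / X_j:
  a_11 = 46/460 = 0.10, a_21 = 138/460 = 0.30
  a_12 = 96/320 = 0.30, a_22 = 0/320 = 0.00
I − A =
  [   0.90    -0.30]
  [  -0.30     1.00]
det(I−A) = (0.90)(1.00) − (-0.30)(-0.30) = 0.8100
adj(I−A) = [[1.00, 0.30], [0.30, 0.90]]
(I − A)⁻¹ = adj(I−A) / det(I−A) ≈
  [   1.2346     0.3704]
  [   0.3704     1.1111]
First solve x = (I − A)⁻¹ d = adj(I−A)·d / det(I−A); in particular x_1 = (1.00·625 + 0.30·225) / 0.8100 = 692.50 / 0.8100 ≈ 854.938.
Intermediate flow from 2 to 1: z_21 = a_21 · x_1 = 0.30 × 692.50 / 0.8100 = 207.75 / 0.8100 ≈ 256.5.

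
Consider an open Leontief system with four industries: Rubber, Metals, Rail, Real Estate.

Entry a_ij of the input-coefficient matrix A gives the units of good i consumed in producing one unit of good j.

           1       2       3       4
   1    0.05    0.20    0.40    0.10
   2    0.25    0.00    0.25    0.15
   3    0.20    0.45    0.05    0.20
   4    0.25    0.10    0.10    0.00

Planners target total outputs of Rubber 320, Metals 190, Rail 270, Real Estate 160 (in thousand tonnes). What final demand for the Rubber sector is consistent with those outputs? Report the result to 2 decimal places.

I − A =
  [   0.95    -0.20    -0.40    -0.10]
  [  -0.25     1.00    -0.25    -0.15]
  [  -0.20    -0.45     0.95    -0.20]
  [  -0.25    -0.10    -0.10     1.00]
d = (I − A) x:
  d_1 = (+0.95)·320 + (-0.20)·190 + (-0.40)·270 + (-0.10)·160 = 142.00
  d_2 = (-0.25)·320 + (+1.00)·190 + (-0.25)·270 + (-0.15)·160 = 18.50
  d_3 = (-0.20)·320 + (-0.45)·190 + (+0.95)·270 + (-0.20)·160 = 75.00
  d_4 = (-0.25)·320 + (-0.10)·190 + (-0.10)·270 + (+1.00)·160 = 34.00

d_1 = 142.00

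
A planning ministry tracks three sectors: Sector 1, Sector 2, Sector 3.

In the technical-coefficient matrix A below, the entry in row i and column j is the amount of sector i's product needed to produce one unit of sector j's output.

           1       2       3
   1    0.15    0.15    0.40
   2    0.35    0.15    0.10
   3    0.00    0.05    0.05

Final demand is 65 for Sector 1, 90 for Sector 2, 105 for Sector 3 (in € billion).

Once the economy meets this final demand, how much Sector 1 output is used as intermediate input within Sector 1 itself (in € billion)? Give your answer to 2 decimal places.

I − A =
  [   0.85    -0.15    -0.40]
  [  -0.35     0.85    -0.10]
  [   0.00    -0.05     0.95]
Cofactors of I−A, C_ij = (−1)^(i+j)·(minor ij) (rows/columns in the sector order above):
  C_11 = (0.85)(0.95) − (-0.10)(-0.05) = 0.8025
  C_12 = −[(-0.35)(0.95) − (-0.10)(0.00)] = 0.3325
  C_13 = (-0.35)(-0.05) − (0.85)(0.00) = 0.0175
  C_21 = −[(-0.15)(0.95) − (-0.40)(-0.05)] = 0.1625
  C_22 = (0.85)(0.95) − (-0.40)(0.00) = 0.8075
  C_23 = −[(0.85)(-0.05) − (-0.15)(0.00)] = 0.0425
  C_31 = (-0.15)(-0.10) − (-0.40)(0.85) = 0.3550
  C_32 = −[(0.85)(-0.10) − (-0.40)(-0.35)] = 0.2250
  C_33 = (0.85)(0.85) − (-0.15)(-0.35) = 0.6700
det(I−A) = Σ_j (I−A)_1j·C_1j = (0.85)(0.8025) + (-0.15)(0.3325) + (-0.40)(0.0175) = 0.62525
adj(I−A) = Cᵀ =
  [ 0.8025   0.1625   0.3550]
  [ 0.3325   0.8075   0.2250]
  [ 0.0175   0.0425   0.6700]
(I − A)⁻¹ = adj(I−A) / det(I−A) ≈
  [   1.2835     0.2599     0.5678]
  [   0.5318     1.2915     0.3599]
  [   0.0280     0.0680     1.0716]
First solve x = (I − A)⁻¹ d = adj(I−A)·d / det(I−A); in particular x_1 = (0.8025·65 + 0.1625·90 + 0.3550·105) / 0.62525 = 104.0625 / 0.62525 ≈ 166.4334.
Intermediate flow from 1 to 1: z_11 = a_11 · x_1 = 0.15 × 104.0625 / 0.62525 = 15.609375 / 0.62525 ≈ 24.97.

z_11 = 24.97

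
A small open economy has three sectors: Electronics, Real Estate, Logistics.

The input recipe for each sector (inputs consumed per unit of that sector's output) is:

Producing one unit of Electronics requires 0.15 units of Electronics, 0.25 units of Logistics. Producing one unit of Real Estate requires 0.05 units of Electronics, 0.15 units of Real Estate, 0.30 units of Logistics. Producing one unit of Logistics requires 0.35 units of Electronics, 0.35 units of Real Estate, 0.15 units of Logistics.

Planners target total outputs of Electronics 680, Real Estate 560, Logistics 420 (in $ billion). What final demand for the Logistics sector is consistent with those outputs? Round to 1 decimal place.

I − A =
  [   0.85    -0.05    -0.35]
  [   0.00     0.85    -0.35]
  [  -0.25    -0.30     0.85]
d = (I − A) x:
  d_E = (+0.85)·680 + (-0.05)·560 + (-0.35)·420 = 403.0
  d_R = (+0.00)·680 + (+0.85)·560 + (-0.35)·420 = 329.0
  d_L = (-0.25)·680 + (-0.30)·560 + (+0.85)·420 = 19.0

d_L = 19.0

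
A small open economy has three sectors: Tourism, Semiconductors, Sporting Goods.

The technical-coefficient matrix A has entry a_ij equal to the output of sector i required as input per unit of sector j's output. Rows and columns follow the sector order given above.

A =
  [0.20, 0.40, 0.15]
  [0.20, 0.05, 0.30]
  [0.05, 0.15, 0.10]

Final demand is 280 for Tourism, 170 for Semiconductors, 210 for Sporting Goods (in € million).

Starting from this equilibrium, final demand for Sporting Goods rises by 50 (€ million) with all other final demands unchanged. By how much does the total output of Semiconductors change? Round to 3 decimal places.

I − A =
  [   0.80    -0.40    -0.15]
  [  -0.20     0.95    -0.30]
  [  -0.05    -0.15     0.90]
Cofactors of I−A, C_ij = (−1)^(i+j)·(minor ij) (rows/columns in the sector order above):
  C_11 = (0.95)(0.90) − (-0.30)(-0.15) = 0.8100
  C_12 = −[(-0.20)(0.90) − (-0.30)(-0.05)] = 0.1950
  C_13 = (-0.20)(-0.15) − (0.95)(-0.05) = 0.0775
  C_21 = −[(-0.40)(0.90) − (-0.15)(-0.15)] = 0.3825
  C_22 = (0.80)(0.90) − (-0.15)(-0.05) = 0.7125
  C_23 = −[(0.80)(-0.15) − (-0.40)(-0.05)] = 0.1400
  C_31 = (-0.40)(-0.30) − (-0.15)(0.95) = 0.2625
  C_32 = −[(0.80)(-0.30) − (-0.15)(-0.20)] = 0.2700
  C_33 = (0.80)(0.95) − (-0.40)(-0.20) = 0.6800
det(I−A) = Σ_j (I−A)_1j·C_1j = (0.80)(0.8100) + (-0.40)(0.1950) + (-0.15)(0.0775) = 0.558375
adj(I−A) = Cᵀ =
  [ 0.8100   0.3825   0.2625]
  [ 0.1950   0.7125   0.2700]
  [ 0.0775   0.1400   0.6800]
(I − A)⁻¹ = adj(I−A) / det(I−A) ≈
  [   1.4506     0.6850     0.4701]
  [   0.3492     1.2760     0.4835]
  [   0.1388     0.2507     1.2178]
Δx = (I − A)⁻¹ Δd with Δd having +50 in the Sporting Goods component and 0 elsewhere.
So Δx_2 = L_23 · (+50), where L_23 = adj(I−A)_23 / det(I−A) = 0.2700 / 0.558375.
Δx_2 = 0.2700 × (+50) / 0.558375 = 13.50 / 0.558375 ≈ 24.177.

Δx_2 = 24.177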